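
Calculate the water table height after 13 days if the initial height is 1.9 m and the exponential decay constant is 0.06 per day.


m = m0 * exp(-k*t)
m = 1.9 * exp(-0.06 * 13)
m = 1.9 * exp(-0.7800)

0.8710 m


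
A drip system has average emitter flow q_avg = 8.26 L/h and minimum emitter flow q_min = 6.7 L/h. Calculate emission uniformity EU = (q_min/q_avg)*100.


EU = (q_min/q_avg)*100 = (6.7/8.26)*100 = 81.1138%

81.1138 %


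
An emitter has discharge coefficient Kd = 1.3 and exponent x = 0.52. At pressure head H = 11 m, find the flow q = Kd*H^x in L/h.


q = Kd * H^x = 1.3 * 11^0.52 = 1.3 * 3.479559

4.5234 L/h


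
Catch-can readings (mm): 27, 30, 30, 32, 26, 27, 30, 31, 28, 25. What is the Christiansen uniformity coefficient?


mean = 28.600000 mm
MAD = 2.000000 mm
CU = (1 - 2.000000/28.600000)*100

93.0070 %


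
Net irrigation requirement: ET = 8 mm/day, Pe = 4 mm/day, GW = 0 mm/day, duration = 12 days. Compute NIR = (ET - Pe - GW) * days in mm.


Daily deficit = ET - Pe - GW = 8 - 4 - 0 = 4 mm/day
NIR = 4 * 12 = 48 mm

48.0000 mm


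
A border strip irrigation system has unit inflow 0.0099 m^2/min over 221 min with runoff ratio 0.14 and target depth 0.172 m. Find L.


L = q*t/((1+r)*Z)
L = 0.0099*221/((1+0.14)*0.172)
L = 2.1879/0.19608

11.1582 m


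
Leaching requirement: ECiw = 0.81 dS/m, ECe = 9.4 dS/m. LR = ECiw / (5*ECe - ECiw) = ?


LR = ECiw / (5*ECe - ECiw)
LR = 0.81 / (5*9.4 - 0.81)
LR = 0.81 / 46.1900

0.0175


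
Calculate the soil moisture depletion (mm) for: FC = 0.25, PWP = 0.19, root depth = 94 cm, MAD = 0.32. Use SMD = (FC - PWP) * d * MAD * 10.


SMD = (FC - PWP) * d * MAD * 10
SMD = (0.25 - 0.19) * 94 * 0.32 * 10
SMD = 0.0600 * 94 * 0.32 * 10

18.0480 mm


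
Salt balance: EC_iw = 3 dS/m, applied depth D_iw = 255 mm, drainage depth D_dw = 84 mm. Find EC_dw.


EC_dw = EC_iw * D_iw / D_dw
EC_dw = 3 * 255 / 84
EC_dw = 765 / 84

9.1071 dS/m


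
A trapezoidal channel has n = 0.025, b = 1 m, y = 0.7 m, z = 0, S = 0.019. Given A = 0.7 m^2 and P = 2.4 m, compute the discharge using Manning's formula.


R = A/P = 0.7/2.4 = 0.291667
Q = (1/0.025) * 0.7 * 0.291667^(2/3) * 0.019^0.5

1.6974 m^3/s


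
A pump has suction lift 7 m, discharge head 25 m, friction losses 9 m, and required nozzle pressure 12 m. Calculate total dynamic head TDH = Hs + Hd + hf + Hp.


TDH = Hs + Hd + hf + Hp = 7 + 25 + 9 + 12 = 53

53 m


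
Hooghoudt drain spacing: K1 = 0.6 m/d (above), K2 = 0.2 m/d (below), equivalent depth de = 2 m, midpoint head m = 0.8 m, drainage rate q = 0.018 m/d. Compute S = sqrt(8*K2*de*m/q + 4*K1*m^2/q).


S^2 = 8*K2*de*m/q + 4*K1*m^2/q
S^2 = 8*0.2*2*0.8/0.018 + 4*0.6*0.8^2/0.018
S = sqrt(227.5556)

15.0849 m


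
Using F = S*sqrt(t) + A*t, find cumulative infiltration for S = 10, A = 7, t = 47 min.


F = S*sqrt(t) + A*t
F = 10*sqrt(47) + 7*47
F = 10*6.855655 + 329

397.5566 mm


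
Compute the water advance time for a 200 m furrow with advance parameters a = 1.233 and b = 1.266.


t = (L/a)^(1/b)
t = (200/1.233)^(1/1.266)
t = 162.206002^(1/1.266)

55.6812 min


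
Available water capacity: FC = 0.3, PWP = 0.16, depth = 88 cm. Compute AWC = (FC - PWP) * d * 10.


AWC = (FC - PWP) * d * 10
AWC = (0.3 - 0.16) * 88 * 10
AWC = 0.1400 * 88 * 10

123.2000 mm


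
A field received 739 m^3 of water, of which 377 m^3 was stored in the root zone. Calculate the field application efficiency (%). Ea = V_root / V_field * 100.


Ea = V_root / V_field * 100 = 377 / 739 * 100 = 51.0149%

51.0149 %


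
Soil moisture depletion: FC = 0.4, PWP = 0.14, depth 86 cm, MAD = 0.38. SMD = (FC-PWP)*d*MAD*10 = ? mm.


SMD = (FC - PWP) * d * MAD * 10
SMD = (0.4 - 0.14) * 86 * 0.38 * 10
SMD = 0.2600 * 86 * 0.38 * 10

84.9680 mm


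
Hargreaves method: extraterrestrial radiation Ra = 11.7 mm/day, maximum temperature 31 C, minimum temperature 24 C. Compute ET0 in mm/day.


Tmean = (Tmax + Tmin)/2 = (31 + 24)/2 = 27.5
ET0 = 0.0023 * 11.7 * (27.5 + 17.8) * sqrt(31 - 24)
ET0 = 0.0023 * 11.7 * 45.3 * 2.645751

3.2252 mm/day


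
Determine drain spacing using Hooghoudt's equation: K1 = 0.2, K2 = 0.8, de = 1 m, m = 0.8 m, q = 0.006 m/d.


S^2 = 8*K2*de*m/q + 4*K1*m^2/q
S^2 = 8*0.8*1*0.8/0.006 + 4*0.2*0.8^2/0.006
S = sqrt(938.6667)

30.6377 m


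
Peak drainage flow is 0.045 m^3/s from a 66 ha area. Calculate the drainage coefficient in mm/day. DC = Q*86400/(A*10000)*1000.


DC = Q * 86400 / (A * 10000) * 1000
DC = 0.045 * 86400 / (66 * 10000) * 1000
DC = 3888000.0000 / 660000

5.8909 mm/day


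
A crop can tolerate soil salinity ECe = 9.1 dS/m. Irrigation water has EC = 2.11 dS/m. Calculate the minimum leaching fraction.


LR = ECiw / (5*ECe - ECiw)
LR = 2.11 / (5*9.1 - 2.11)
LR = 2.11 / 43.3900

0.0486


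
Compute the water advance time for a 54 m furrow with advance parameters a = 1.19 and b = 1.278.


t = (L/a)^(1/b)
t = (54/1.19)^(1/1.278)
t = 45.378151^(1/1.278)

19.7896 min


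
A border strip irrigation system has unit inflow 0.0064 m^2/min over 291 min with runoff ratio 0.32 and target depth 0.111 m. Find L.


L = q*t/((1+r)*Z)
L = 0.0064*291/((1+0.32)*0.111)
L = 1.8624/0.14652

12.7109 m


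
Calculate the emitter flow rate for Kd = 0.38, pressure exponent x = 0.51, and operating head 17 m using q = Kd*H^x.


q = Kd * H^x = 0.38 * 17^0.51 = 0.38 * 4.241593

1.6118 L/h


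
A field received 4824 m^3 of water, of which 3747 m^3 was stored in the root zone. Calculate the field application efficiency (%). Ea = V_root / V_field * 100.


Ea = V_root / V_field * 100 = 3747 / 4824 * 100 = 77.6741%

77.6741 %


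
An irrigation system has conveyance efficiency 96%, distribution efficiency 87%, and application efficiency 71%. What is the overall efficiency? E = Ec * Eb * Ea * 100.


Ec = 0.96, Eb = 0.87, Ea = 0.71
E = 0.96 * 0.87 * 0.71 * 100 = 59.2992%

59.2992 %


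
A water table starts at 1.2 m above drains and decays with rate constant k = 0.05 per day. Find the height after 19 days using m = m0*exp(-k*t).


m = m0 * exp(-k*t)
m = 1.2 * exp(-0.05 * 19)
m = 1.2 * exp(-0.9500)

0.4641 m


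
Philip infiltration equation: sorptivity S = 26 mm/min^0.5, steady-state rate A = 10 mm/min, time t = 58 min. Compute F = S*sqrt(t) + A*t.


F = S*sqrt(t) + A*t
F = 26*sqrt(58) + 10*58
F = 26*7.615773 + 580

778.0101 mm


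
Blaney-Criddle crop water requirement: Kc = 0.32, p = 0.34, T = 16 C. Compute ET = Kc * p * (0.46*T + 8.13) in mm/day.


ET = Kc * p * (0.46*T + 8.13)
ET = 0.32 * 0.34 * (0.46*16 + 8.13)
ET = 0.32 * 0.34 * 15.4900

1.6853 mm/day


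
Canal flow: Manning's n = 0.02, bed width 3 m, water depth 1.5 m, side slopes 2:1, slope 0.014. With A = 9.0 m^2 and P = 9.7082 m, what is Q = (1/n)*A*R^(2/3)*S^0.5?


R = A/P = 9.0/9.7082 = 0.927051
Q = (1/0.02) * 9.0 * 0.927051^(2/3) * 0.014^0.5

50.6227 m^3/s


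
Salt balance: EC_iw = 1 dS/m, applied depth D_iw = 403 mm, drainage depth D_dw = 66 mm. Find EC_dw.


EC_dw = EC_iw * D_iw / D_dw
EC_dw = 1 * 403 / 66
EC_dw = 403 / 66

6.1061 dS/m


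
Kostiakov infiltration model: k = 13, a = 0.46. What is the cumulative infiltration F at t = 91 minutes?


F = k * t^a = 13 * 91^0.46
F = 13 * 7.964510

103.5386 mm


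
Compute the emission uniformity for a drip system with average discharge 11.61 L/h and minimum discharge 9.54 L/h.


EU = (q_min/q_avg)*100 = (9.54/11.61)*100 = 82.1705%

82.1705 %


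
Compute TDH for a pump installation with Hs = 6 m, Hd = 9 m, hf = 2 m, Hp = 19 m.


TDH = Hs + Hd + hf + Hp = 6 + 9 + 2 + 19 = 36

36 m


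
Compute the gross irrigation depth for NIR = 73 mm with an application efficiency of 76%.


Ea = 76% = 0.76
GID = NIR / Ea = 73 / 0.76 = 96.0526 mm

96.0526 mm


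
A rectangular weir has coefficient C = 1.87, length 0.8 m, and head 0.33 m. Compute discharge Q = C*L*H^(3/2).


Q = C * L * H^(3/2) = 1.87 * 0.8 * 0.33^1.5 = 1.87 * 0.8 * 0.189571

0.2836 m^3/s


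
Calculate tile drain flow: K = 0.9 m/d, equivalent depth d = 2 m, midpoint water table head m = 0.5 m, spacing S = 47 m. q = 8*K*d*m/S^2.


q = 8*K*d*m/S^2
q = 8*0.9*2*0.5/47^2
q = 7.2000 / 2209

0.0033 m/d


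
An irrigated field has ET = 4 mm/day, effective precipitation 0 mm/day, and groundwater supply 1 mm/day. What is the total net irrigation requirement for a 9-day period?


Daily deficit = ET - Pe - GW = 4 - 0 - 1 = 3 mm/day
NIR = 3 * 9 = 27 mm

27.0000 mm


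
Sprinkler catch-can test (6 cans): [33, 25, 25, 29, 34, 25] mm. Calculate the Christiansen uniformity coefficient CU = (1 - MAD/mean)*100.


mean = 28.500000 mm
MAD = 3.500000 mm
CU = (1 - 3.500000/28.500000)*100

87.7193 %


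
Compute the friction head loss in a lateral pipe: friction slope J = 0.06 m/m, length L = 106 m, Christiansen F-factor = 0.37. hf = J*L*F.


hf = J * L * F = 0.06 * 106 * 0.37 = 2.3532 m

2.3532 m


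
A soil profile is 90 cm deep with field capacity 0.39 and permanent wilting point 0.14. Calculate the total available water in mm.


AWC = (FC - PWP) * d * 10
AWC = (0.39 - 0.14) * 90 * 10
AWC = 0.2500 * 90 * 10

225.0000 mm


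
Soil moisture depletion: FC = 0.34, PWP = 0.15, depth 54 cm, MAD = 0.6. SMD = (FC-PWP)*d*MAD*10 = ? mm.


SMD = (FC - PWP) * d * MAD * 10
SMD = (0.34 - 0.15) * 54 * 0.6 * 10
SMD = 0.1900 * 54 * 0.6 * 10

61.5600 mm


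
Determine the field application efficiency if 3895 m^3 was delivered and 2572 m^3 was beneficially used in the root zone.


Ea = V_root / V_field * 100 = 2572 / 3895 * 100 = 66.0334%

66.0334 %


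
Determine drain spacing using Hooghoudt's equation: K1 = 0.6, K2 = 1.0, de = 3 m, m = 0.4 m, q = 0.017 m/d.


S^2 = 8*K2*de*m/q + 4*K1*m^2/q
S^2 = 8*1.0*3*0.4/0.017 + 4*0.6*0.4^2/0.017
S = sqrt(587.2941)

24.2342 m


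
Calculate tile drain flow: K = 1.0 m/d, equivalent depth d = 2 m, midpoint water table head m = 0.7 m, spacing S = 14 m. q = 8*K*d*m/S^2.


q = 8*K*d*m/S^2
q = 8*1.0*2*0.7/14^2
q = 11.2000 / 196

0.0571 m/d


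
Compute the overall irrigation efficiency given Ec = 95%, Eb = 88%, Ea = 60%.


Ec = 0.95, Eb = 0.88, Ea = 0.6
E = 0.95 * 0.88 * 0.6 * 100 = 50.1600%

50.1600 %


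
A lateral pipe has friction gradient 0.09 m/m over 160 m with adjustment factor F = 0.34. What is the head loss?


hf = J * L * F = 0.09 * 160 * 0.34 = 4.8960 m

4.8960 m


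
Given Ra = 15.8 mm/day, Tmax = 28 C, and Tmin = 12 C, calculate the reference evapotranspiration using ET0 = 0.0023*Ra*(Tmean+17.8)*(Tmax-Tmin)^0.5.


Tmean = (Tmax + Tmin)/2 = (28 + 12)/2 = 20.0
ET0 = 0.0023 * 15.8 * (20.0 + 17.8) * sqrt(28 - 12)
ET0 = 0.0023 * 15.8 * 37.8 * 4.000000

5.4946 mm/day


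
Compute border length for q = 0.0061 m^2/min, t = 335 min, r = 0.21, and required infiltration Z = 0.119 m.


L = q*t/((1+r)*Z)
L = 0.0061*335/((1+0.21)*0.119)
L = 2.0435/0.14399

14.1920 m


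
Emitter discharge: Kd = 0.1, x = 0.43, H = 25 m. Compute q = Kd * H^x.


q = Kd * H^x = 0.1 * 25^0.43 = 0.1 * 3.991298

0.3991 L/h


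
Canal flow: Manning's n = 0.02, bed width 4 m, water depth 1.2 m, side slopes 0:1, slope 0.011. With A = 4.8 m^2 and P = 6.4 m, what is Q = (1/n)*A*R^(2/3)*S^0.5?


R = A/P = 4.8/6.4 = 0.750000
Q = (1/0.02) * 4.8 * 0.750000^(2/3) * 0.011^0.5

20.7785 m^3/s


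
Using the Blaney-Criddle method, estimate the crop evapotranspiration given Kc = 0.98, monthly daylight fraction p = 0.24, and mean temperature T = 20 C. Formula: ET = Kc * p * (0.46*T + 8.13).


ET = Kc * p * (0.46*T + 8.13)
ET = 0.98 * 0.24 * (0.46*20 + 8.13)
ET = 0.98 * 0.24 * 17.3300

4.0760 mm/day


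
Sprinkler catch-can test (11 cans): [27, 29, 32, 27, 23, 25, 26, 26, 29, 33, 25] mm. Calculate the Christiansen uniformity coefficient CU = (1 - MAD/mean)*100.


mean = 27.454545 mm
MAD = 2.396694 mm
CU = (1 - 2.396694/27.454545)*100

91.2703 %


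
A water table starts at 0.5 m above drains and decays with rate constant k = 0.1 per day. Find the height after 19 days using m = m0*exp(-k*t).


m = m0 * exp(-k*t)
m = 0.5 * exp(-0.1 * 19)
m = 0.5 * exp(-1.9000)

0.0748 m


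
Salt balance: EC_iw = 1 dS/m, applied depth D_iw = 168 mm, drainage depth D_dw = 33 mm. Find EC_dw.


EC_dw = EC_iw * D_iw / D_dw
EC_dw = 1 * 168 / 33
EC_dw = 168 / 33

5.0909 dS/m


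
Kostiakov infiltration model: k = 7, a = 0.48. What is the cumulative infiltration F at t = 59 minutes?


F = k * t^a = 7 * 59^0.48
F = 7 * 7.079604

49.5572 mm


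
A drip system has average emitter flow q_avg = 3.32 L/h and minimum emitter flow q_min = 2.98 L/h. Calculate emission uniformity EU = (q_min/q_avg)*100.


EU = (q_min/q_avg)*100 = (2.98/3.32)*100 = 89.7590%

89.7590 %


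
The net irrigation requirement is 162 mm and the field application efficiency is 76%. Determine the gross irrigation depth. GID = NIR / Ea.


Ea = 76% = 0.76
GID = NIR / Ea = 162 / 0.76 = 213.1579 mm

213.1579 mm


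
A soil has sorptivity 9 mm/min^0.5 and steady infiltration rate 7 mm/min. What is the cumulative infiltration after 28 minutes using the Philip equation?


F = S*sqrt(t) + A*t
F = 9*sqrt(28) + 7*28
F = 9*5.291503 + 196

243.6235 mm


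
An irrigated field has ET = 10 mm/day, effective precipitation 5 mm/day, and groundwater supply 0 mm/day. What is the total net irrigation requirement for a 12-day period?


Daily deficit = ET - Pe - GW = 10 - 5 - 0 = 5 mm/day
NIR = 5 * 12 = 60 mm

60.0000 mm


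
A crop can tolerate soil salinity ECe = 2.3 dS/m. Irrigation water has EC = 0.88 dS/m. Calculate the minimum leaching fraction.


LR = ECiw / (5*ECe - ECiw)
LR = 0.88 / (5*2.3 - 0.88)
LR = 0.88 / 10.6200

0.0829


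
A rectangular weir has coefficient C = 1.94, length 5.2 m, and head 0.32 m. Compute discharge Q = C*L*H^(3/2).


Q = C * L * H^(3/2) = 1.94 * 5.2 * 0.32^1.5 = 1.94 * 5.2 * 0.181019

1.8261 m^3/s


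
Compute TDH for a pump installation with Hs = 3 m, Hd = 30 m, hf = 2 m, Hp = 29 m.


TDH = Hs + Hd + hf + Hp = 3 + 30 + 2 + 29 = 64

64 m


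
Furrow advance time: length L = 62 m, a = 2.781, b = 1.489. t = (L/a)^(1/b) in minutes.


t = (L/a)^(1/b)
t = (62/2.781)^(1/1.489)
t = 22.294139^(1/1.489)

8.0433 min


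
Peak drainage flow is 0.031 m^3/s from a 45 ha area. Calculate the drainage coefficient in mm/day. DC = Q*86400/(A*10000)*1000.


DC = Q * 86400 / (A * 10000) * 1000
DC = 0.031 * 86400 / (45 * 10000) * 1000
DC = 2678400.0000 / 450000

5.9520 mm/day


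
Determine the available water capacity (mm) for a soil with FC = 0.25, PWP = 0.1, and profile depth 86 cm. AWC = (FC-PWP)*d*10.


AWC = (FC - PWP) * d * 10
AWC = (0.25 - 0.1) * 86 * 10
AWC = 0.1500 * 86 * 10

129.0000 mm


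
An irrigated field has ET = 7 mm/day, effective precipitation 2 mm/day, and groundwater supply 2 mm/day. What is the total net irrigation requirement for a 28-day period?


Daily deficit = ET - Pe - GW = 7 - 2 - 2 = 3 mm/day
NIR = 3 * 28 = 84 mm

84.0000 mm


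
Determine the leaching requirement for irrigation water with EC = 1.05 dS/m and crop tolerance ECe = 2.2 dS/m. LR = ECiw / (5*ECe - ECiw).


LR = ECiw / (5*ECe - ECiw)
LR = 1.05 / (5*2.2 - 1.05)
LR = 1.05 / 9.9500

0.1055


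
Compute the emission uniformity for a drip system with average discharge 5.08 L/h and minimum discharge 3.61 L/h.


EU = (q_min/q_avg)*100 = (3.61/5.08)*100 = 71.0630%

71.0630 %


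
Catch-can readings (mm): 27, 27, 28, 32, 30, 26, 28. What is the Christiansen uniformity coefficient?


mean = 28.285714 mm
MAD = 1.551020 mm
CU = (1 - 1.551020/28.285714)*100

94.5166 %


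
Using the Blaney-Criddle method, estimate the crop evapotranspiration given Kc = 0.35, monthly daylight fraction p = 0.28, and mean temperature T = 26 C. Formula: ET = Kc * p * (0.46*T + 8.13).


ET = Kc * p * (0.46*T + 8.13)
ET = 0.35 * 0.28 * (0.46*26 + 8.13)
ET = 0.35 * 0.28 * 20.0900

1.9688 mm/day


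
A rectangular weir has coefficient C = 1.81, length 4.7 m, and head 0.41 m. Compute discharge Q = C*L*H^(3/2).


Q = C * L * H^(3/2) = 1.81 * 4.7 * 0.41^1.5 = 1.81 * 4.7 * 0.262528

2.2333 m^3/s


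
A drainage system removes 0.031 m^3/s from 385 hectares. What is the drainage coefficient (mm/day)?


DC = Q * 86400 / (A * 10000) * 1000
DC = 0.031 * 86400 / (385 * 10000) * 1000
DC = 2678400.0000 / 3850000

0.6957 mm/day


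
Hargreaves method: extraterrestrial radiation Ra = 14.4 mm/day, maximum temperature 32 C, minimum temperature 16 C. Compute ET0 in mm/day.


Tmean = (Tmax + Tmin)/2 = (32 + 16)/2 = 24.0
ET0 = 0.0023 * 14.4 * (24.0 + 17.8) * sqrt(32 - 16)
ET0 = 0.0023 * 14.4 * 41.8 * 4.000000

5.5377 mm/day


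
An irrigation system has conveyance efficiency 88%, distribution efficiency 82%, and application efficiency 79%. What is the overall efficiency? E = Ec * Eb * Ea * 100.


Ec = 0.88, Eb = 0.82, Ea = 0.79
E = 0.88 * 0.82 * 0.79 * 100 = 57.0064%

57.0064 %


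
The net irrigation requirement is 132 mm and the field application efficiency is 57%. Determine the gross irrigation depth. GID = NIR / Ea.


Ea = 57% = 0.57
GID = NIR / Ea = 132 / 0.57 = 231.5789 mm

231.5789 mm


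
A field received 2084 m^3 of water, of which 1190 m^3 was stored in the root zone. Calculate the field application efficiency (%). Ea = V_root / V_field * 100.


Ea = V_root / V_field * 100 = 1190 / 2084 * 100 = 57.1017%

57.1017 %


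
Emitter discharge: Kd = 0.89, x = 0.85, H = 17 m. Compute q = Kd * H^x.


q = Kd * H^x = 0.89 * 17^0.85 = 0.89 * 11.114286

9.8917 L/h


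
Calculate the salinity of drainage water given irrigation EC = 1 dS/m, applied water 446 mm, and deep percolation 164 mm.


EC_dw = EC_iw * D_iw / D_dw
EC_dw = 1 * 446 / 164
EC_dw = 446 / 164

2.7195 dS/m


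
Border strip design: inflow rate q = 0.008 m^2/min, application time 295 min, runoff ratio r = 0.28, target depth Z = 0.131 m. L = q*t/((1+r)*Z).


L = q*t/((1+r)*Z)
L = 0.008*295/((1+0.28)*0.131)
L = 2.36/0.16768

14.0744 m


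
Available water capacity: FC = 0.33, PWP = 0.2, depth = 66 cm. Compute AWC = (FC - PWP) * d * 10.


AWC = (FC - PWP) * d * 10
AWC = (0.33 - 0.2) * 66 * 10
AWC = 0.1300 * 66 * 10

85.8000 mm


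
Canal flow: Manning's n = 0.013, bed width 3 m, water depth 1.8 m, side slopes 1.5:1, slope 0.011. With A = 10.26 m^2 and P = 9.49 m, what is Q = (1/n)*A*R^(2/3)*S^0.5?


R = A/P = 10.26/9.49 = 1.081138
Q = (1/0.013) * 10.26 * 1.081138^(2/3) * 0.011^0.5

87.1942 m^3/s


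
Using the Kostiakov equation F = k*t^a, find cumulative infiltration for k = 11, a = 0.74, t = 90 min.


F = k * t^a = 11 * 90^0.74
F = 11 * 27.934407

307.2785 mm


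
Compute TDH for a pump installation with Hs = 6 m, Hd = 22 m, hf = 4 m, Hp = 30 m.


TDH = Hs + Hd + hf + Hp = 6 + 22 + 4 + 30 = 62

62 m


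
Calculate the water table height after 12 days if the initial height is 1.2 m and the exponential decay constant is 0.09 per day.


m = m0 * exp(-k*t)
m = 1.2 * exp(-0.09 * 12)
m = 1.2 * exp(-1.0800)

0.4075 m


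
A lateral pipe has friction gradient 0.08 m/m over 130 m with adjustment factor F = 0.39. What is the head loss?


hf = J * L * F = 0.08 * 130 * 0.39 = 4.0560 m

4.0560 m


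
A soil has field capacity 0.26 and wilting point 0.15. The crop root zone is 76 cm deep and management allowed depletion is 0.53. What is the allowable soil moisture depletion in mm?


SMD = (FC - PWP) * d * MAD * 10
SMD = (0.26 - 0.15) * 76 * 0.53 * 10
SMD = 0.1100 * 76 * 0.53 * 10

44.3080 mm


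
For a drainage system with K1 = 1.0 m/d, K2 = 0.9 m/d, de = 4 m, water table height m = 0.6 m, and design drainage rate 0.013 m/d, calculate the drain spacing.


S^2 = 8*K2*de*m/q + 4*K1*m^2/q
S^2 = 8*0.9*4*0.6/0.013 + 4*1.0*0.6^2/0.013
S = sqrt(1440.0000)

37.9473 m


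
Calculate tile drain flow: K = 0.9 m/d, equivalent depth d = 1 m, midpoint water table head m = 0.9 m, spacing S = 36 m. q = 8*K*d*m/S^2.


q = 8*K*d*m/S^2
q = 8*0.9*1*0.9/36^2
q = 6.4800 / 1296

0.0050 m/d


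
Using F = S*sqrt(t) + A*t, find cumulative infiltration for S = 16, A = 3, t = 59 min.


F = S*sqrt(t) + A*t
F = 16*sqrt(59) + 3*59
F = 16*7.681146 + 177

299.8983 mm


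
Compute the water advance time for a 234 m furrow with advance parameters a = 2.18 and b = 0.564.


t = (L/a)^(1/b)
t = (234/2.18)^(1/0.564)
t = 107.339450^(1/0.564)

3986.9168 min


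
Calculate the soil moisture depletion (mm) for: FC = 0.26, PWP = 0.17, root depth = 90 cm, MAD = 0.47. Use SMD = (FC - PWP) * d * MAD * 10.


SMD = (FC - PWP) * d * MAD * 10
SMD = (0.26 - 0.17) * 90 * 0.47 * 10
SMD = 0.0900 * 90 * 0.47 * 10

38.0700 mm


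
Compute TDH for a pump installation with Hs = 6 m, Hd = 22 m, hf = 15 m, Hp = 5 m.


TDH = Hs + Hd + hf + Hp = 6 + 22 + 15 + 5 = 48

48 m


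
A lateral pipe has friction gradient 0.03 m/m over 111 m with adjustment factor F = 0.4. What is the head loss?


hf = J * L * F = 0.03 * 111 * 0.4 = 1.3320 m

1.3320 m


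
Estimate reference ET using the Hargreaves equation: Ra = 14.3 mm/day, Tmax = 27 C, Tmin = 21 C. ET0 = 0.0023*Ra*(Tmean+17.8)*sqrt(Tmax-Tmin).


Tmean = (Tmax + Tmin)/2 = (27 + 21)/2 = 24.0
ET0 = 0.0023 * 14.3 * (24.0 + 17.8) * sqrt(27 - 21)
ET0 = 0.0023 * 14.3 * 41.8 * 2.449490

3.3676 mm/day


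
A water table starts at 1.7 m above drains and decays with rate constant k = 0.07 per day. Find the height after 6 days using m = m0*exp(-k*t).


m = m0 * exp(-k*t)
m = 1.7 * exp(-0.07 * 6)
m = 1.7 * exp(-0.4200)

1.1170 m


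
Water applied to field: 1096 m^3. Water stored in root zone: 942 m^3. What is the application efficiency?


Ea = V_root / V_field * 100 = 942 / 1096 * 100 = 85.9489%

85.9489 %


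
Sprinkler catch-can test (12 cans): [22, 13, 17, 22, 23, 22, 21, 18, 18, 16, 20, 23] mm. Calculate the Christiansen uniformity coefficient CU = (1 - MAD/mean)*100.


mean = 19.583333 mm
MAD = 2.652778 mm
CU = (1 - 2.652778/19.583333)*100

86.4539 %


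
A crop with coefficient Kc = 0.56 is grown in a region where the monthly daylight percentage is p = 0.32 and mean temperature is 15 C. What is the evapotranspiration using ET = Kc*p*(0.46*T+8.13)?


ET = Kc * p * (0.46*T + 8.13)
ET = 0.56 * 0.32 * (0.46*15 + 8.13)
ET = 0.56 * 0.32 * 15.0300

2.6934 mm/day


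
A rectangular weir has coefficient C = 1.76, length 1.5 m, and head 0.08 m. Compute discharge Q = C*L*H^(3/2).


Q = C * L * H^(3/2) = 1.76 * 1.5 * 0.08^1.5 = 1.76 * 1.5 * 0.022627

0.0597 m^3/s


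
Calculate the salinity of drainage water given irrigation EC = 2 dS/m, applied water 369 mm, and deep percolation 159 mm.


EC_dw = EC_iw * D_iw / D_dw
EC_dw = 2 * 369 / 159
EC_dw = 738 / 159

4.6415 dS/m


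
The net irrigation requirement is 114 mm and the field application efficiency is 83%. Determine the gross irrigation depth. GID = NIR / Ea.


Ea = 83% = 0.83
GID = NIR / Ea = 114 / 0.83 = 137.3494 mm

137.3494 mm


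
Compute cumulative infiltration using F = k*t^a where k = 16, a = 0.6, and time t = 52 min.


F = k * t^a = 16 * 52^0.6
F = 16 * 10.705378

171.2860 mm


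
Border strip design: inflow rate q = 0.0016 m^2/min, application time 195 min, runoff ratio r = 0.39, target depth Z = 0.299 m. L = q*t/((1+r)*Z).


L = q*t/((1+r)*Z)
L = 0.0016*195/((1+0.39)*0.299)
L = 0.312/0.41561

0.7507 m


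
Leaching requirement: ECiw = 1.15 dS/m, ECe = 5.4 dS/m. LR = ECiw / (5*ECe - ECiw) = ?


LR = ECiw / (5*ECe - ECiw)
LR = 1.15 / (5*5.4 - 1.15)
LR = 1.15 / 25.8500

0.0445


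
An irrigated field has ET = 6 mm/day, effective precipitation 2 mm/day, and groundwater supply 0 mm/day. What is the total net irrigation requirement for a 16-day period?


Daily deficit = ET - Pe - GW = 6 - 2 - 0 = 4 mm/day
NIR = 4 * 16 = 64 mm

64.0000 mm


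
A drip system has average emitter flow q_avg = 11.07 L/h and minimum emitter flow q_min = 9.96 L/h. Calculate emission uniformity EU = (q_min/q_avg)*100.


EU = (q_min/q_avg)*100 = (9.96/11.07)*100 = 89.9729%

89.9729 %


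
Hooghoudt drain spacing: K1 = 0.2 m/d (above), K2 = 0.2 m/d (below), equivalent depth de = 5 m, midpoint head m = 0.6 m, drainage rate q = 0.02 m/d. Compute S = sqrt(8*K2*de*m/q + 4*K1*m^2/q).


S^2 = 8*K2*de*m/q + 4*K1*m^2/q
S^2 = 8*0.2*5*0.6/0.02 + 4*0.2*0.6^2/0.02
S = sqrt(254.4000)

15.9499 m


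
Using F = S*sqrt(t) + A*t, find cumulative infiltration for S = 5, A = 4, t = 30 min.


F = S*sqrt(t) + A*t
F = 5*sqrt(30) + 4*30
F = 5*5.477226 + 120

147.3861 mm


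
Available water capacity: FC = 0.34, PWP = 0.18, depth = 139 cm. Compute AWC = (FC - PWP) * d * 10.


AWC = (FC - PWP) * d * 10
AWC = (0.34 - 0.18) * 139 * 10
AWC = 0.1600 * 139 * 10

222.4000 mm


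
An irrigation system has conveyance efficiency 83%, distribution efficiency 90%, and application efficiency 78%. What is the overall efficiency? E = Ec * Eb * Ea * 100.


Ec = 0.83, Eb = 0.9, Ea = 0.78
E = 0.83 * 0.9 * 0.78 * 100 = 58.2660%

58.2660 %


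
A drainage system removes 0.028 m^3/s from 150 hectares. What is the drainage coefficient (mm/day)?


DC = Q * 86400 / (A * 10000) * 1000
DC = 0.028 * 86400 / (150 * 10000) * 1000
DC = 2419200.0000 / 1500000

1.6128 mm/day


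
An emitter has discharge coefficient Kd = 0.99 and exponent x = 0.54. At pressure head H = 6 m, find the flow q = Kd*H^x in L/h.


q = Kd * H^x = 0.99 * 6^0.54 = 0.99 * 2.631490

2.6052 L/h


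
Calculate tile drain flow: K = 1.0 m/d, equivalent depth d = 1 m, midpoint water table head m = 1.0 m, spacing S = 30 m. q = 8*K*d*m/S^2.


q = 8*K*d*m/S^2
q = 8*1.0*1*1.0/30^2
q = 8.0000 / 900

0.0089 m/d


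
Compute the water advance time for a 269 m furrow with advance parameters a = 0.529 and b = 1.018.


t = (L/a)^(1/b)
t = (269/0.529)^(1/1.018)
t = 508.506616^(1/1.018)

455.4541 min


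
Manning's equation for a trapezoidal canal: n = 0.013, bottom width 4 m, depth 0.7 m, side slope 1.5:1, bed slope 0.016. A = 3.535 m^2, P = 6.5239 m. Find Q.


R = A/P = 3.535/6.5239 = 0.541854
Q = (1/0.013) * 3.535 * 0.541854^(2/3) * 0.016^0.5

22.8609 m^3/s


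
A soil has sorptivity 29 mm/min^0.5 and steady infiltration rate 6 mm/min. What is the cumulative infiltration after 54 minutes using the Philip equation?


F = S*sqrt(t) + A*t
F = 29*sqrt(54) + 6*54
F = 29*7.348469 + 324

537.1056 mm


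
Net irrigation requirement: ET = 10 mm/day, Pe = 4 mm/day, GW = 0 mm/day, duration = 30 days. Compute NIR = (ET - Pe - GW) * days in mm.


Daily deficit = ET - Pe - GW = 10 - 4 - 0 = 6 mm/day
NIR = 6 * 30 = 180 mm

180.0000 mm


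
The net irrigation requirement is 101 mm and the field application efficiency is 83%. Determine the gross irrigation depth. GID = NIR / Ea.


Ea = 83% = 0.83
GID = NIR / Ea = 101 / 0.83 = 121.6867 mm

121.6867 mm


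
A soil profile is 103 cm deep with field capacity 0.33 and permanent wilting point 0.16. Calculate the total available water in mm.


AWC = (FC - PWP) * d * 10
AWC = (0.33 - 0.16) * 103 * 10
AWC = 0.1700 * 103 * 10

175.1000 mm


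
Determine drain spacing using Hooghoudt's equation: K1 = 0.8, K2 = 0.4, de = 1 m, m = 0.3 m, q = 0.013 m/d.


S^2 = 8*K2*de*m/q + 4*K1*m^2/q
S^2 = 8*0.4*1*0.3/0.013 + 4*0.8*0.3^2/0.013
S = sqrt(96.0000)

9.7980 m


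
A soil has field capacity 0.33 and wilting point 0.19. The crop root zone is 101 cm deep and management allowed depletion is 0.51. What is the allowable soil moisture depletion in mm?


SMD = (FC - PWP) * d * MAD * 10
SMD = (0.33 - 0.19) * 101 * 0.51 * 10
SMD = 0.1400 * 101 * 0.51 * 10

72.1140 mm


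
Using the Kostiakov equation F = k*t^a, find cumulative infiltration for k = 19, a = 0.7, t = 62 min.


F = k * t^a = 19 * 62^0.7
F = 19 * 17.975219

341.5292 mm


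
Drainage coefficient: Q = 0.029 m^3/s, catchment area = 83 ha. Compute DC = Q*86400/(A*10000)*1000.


DC = Q * 86400 / (A * 10000) * 1000
DC = 0.029 * 86400 / (83 * 10000) * 1000
DC = 2505600.0000 / 830000

3.0188 mm/day


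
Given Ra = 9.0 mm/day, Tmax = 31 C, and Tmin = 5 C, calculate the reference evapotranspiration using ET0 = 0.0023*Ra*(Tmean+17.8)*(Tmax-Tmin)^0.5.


Tmean = (Tmax + Tmin)/2 = (31 + 5)/2 = 18.0
ET0 = 0.0023 * 9.0 * (18.0 + 17.8) * sqrt(31 - 5)
ET0 = 0.0023 * 9.0 * 35.8 * 5.099020

3.7787 mm/day


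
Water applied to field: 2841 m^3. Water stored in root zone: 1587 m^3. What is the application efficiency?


Ea = V_root / V_field * 100 = 1587 / 2841 * 100 = 55.8606%

55.8606 %


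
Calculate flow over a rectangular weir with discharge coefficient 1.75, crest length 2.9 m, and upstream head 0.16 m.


Q = C * L * H^(3/2) = 1.75 * 2.9 * 0.16^1.5 = 1.75 * 2.9 * 0.064000

0.3248 m^3/s


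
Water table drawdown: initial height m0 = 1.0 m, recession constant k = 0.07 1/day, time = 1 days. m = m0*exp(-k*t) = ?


m = m0 * exp(-k*t)
m = 1.0 * exp(-0.07 * 1)
m = 1.0 * exp(-0.0700)

0.9324 m


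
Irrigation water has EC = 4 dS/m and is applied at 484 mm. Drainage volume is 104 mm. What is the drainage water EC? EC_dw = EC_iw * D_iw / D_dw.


EC_dw = EC_iw * D_iw / D_dw
EC_dw = 4 * 484 / 104
EC_dw = 1936 / 104

18.6154 dS/m


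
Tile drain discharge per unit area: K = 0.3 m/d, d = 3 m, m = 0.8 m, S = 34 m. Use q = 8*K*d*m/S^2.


q = 8*K*d*m/S^2
q = 8*0.3*3*0.8/34^2
q = 5.7600 / 1156

0.0050 m/d


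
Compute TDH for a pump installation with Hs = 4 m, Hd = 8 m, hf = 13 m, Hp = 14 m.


TDH = Hs + Hd + hf + Hp = 4 + 8 + 13 + 14 = 39

39 m


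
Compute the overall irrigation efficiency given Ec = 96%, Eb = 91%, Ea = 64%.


Ec = 0.96, Eb = 0.91, Ea = 0.64
E = 0.96 * 0.91 * 0.64 * 100 = 55.9104%

55.9104 %


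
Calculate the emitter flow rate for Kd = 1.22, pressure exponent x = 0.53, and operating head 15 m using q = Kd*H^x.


q = Kd * H^x = 1.22 * 15^0.53 = 1.22 * 4.200765

5.1249 L/h


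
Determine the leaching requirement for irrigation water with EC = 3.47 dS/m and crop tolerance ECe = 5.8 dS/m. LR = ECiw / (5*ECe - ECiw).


LR = ECiw / (5*ECe - ECiw)
LR = 3.47 / (5*5.8 - 3.47)
LR = 3.47 / 25.5300

0.1359


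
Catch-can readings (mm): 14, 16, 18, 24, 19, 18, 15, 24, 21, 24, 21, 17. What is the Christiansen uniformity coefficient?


mean = 19.250000 mm
MAD = 2.958333 mm
CU = (1 - 2.958333/19.250000)*100

84.6320 %


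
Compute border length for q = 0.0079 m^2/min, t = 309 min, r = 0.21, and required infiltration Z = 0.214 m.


L = q*t/((1+r)*Z)
L = 0.0079*309/((1+0.21)*0.214)
L = 2.4411/0.25894

9.4273 m


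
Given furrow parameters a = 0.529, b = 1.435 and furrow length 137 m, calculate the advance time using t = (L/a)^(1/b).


t = (L/a)^(1/b)
t = (137/0.529)^(1/1.435)
t = 258.979206^(1/1.435)

48.0527 min


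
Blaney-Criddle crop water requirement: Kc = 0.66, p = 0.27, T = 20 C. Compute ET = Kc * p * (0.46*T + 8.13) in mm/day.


ET = Kc * p * (0.46*T + 8.13)
ET = 0.66 * 0.27 * (0.46*20 + 8.13)
ET = 0.66 * 0.27 * 17.3300

3.0882 mm/day


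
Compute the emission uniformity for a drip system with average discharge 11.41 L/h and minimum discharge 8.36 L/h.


EU = (q_min/q_avg)*100 = (8.36/11.41)*100 = 73.2691%

73.2691 %


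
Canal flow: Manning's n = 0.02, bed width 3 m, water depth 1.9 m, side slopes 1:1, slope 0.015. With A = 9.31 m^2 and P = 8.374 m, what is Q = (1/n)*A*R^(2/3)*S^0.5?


R = A/P = 9.31/8.374 = 1.111775
Q = (1/0.02) * 9.31 * 1.111775^(2/3) * 0.015^0.5

61.1848 m^3/s


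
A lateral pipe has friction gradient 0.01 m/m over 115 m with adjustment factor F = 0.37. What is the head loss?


hf = J * L * F = 0.01 * 115 * 0.37 = 0.4255 m

0.4255 m


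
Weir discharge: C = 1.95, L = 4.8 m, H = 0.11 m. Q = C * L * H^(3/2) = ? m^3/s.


Q = C * L * H^(3/2) = 1.95 * 4.8 * 0.11^1.5 = 1.95 * 4.8 * 0.036483

0.3415 m^3/s


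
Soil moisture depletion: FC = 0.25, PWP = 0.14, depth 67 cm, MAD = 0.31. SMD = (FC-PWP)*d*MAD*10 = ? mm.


SMD = (FC - PWP) * d * MAD * 10
SMD = (0.25 - 0.14) * 67 * 0.31 * 10
SMD = 0.1100 * 67 * 0.31 * 10

22.8470 mm


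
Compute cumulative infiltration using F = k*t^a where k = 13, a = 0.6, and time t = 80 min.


F = k * t^a = 13 * 80^0.6
F = 13 * 13.862897

180.2177 mm


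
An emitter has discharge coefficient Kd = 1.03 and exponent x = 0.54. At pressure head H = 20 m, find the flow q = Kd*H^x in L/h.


q = Kd * H^x = 1.03 * 20^0.54 = 1.03 * 5.041459

5.1927 L/h


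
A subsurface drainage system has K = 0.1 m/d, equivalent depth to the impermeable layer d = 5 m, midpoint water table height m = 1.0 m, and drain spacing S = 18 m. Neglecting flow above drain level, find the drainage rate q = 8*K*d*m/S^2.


q = 8*K*d*m/S^2
q = 8*0.1*5*1.0/18^2
q = 4.0000 / 324

0.0123 m/d


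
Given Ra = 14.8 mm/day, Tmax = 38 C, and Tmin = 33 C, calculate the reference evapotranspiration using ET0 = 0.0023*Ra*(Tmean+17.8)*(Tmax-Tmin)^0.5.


Tmean = (Tmax + Tmin)/2 = (38 + 33)/2 = 35.5
ET0 = 0.0023 * 14.8 * (35.5 + 17.8) * sqrt(38 - 33)
ET0 = 0.0023 * 14.8 * 53.3 * 2.236068

4.0570 mm/day


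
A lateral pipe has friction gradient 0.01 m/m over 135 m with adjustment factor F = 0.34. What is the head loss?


hf = J * L * F = 0.01 * 135 * 0.34 = 0.4590 m

0.4590 m


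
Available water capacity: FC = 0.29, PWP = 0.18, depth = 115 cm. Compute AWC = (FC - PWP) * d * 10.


AWC = (FC - PWP) * d * 10
AWC = (0.29 - 0.18) * 115 * 10
AWC = 0.1100 * 115 * 10

126.5000 mm


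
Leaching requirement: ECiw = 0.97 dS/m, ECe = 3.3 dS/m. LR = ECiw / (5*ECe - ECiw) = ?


LR = ECiw / (5*ECe - ECiw)
LR = 0.97 / (5*3.3 - 0.97)
LR = 0.97 / 15.5300

0.0625


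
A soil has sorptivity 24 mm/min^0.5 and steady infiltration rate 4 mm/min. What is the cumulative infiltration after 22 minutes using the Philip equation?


F = S*sqrt(t) + A*t
F = 24*sqrt(22) + 4*22
F = 24*4.690416 + 88

200.5700 mm


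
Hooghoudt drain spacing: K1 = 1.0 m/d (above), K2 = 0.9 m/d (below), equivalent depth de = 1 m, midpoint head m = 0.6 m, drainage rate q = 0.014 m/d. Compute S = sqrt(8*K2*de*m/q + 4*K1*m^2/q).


S^2 = 8*K2*de*m/q + 4*K1*m^2/q
S^2 = 8*0.9*1*0.6/0.014 + 4*1.0*0.6^2/0.014
S = sqrt(411.4286)

20.2837 m


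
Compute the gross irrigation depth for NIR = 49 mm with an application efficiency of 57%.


Ea = 57% = 0.57
GID = NIR / Ea = 49 / 0.57 = 85.9649 mm

85.9649 mm


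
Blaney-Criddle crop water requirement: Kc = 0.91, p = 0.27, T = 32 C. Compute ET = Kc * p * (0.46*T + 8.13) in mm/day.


ET = Kc * p * (0.46*T + 8.13)
ET = 0.91 * 0.27 * (0.46*32 + 8.13)
ET = 0.91 * 0.27 * 22.8500

5.6142 mm/day


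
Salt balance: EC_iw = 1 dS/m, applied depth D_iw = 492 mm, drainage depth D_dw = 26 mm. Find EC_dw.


EC_dw = EC_iw * D_iw / D_dw
EC_dw = 1 * 492 / 26
EC_dw = 492 / 26

18.9231 dS/m


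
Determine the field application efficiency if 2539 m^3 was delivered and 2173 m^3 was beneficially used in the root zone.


Ea = V_root / V_field * 100 = 2173 / 2539 * 100 = 85.5849%

85.5849 %


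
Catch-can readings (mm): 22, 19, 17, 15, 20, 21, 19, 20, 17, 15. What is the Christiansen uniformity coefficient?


mean = 18.500000 mm
MAD = 2.000000 mm
CU = (1 - 2.000000/18.500000)*100

89.1892 %


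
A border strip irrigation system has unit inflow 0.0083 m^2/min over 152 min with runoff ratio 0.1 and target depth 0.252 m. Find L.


L = q*t/((1+r)*Z)
L = 0.0083*152/((1+0.1)*0.252)
L = 1.2616/0.2772

4.5512 m


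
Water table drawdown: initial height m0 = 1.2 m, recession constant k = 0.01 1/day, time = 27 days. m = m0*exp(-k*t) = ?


m = m0 * exp(-k*t)
m = 1.2 * exp(-0.01 * 27)
m = 1.2 * exp(-0.2700)

0.9161 m


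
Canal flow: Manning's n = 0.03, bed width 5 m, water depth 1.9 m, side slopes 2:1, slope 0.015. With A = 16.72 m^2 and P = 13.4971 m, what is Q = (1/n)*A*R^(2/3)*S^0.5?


R = A/P = 16.72/13.4971 = 1.238785
Q = (1/0.03) * 16.72 * 1.238785^(2/3) * 0.015^0.5

78.7332 m^3/s


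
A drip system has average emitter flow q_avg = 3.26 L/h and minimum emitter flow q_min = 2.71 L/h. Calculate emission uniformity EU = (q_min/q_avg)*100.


EU = (q_min/q_avg)*100 = (2.71/3.26)*100 = 83.1288%

83.1288 %


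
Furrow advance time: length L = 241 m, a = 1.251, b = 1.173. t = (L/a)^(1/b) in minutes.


t = (L/a)^(1/b)
t = (241/1.251)^(1/1.173)
t = 192.645883^(1/1.173)

88.6731 min


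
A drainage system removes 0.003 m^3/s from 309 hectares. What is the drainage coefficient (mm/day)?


DC = Q * 86400 / (A * 10000) * 1000
DC = 0.003 * 86400 / (309 * 10000) * 1000
DC = 259200.0000 / 3090000

0.0839 mm/day


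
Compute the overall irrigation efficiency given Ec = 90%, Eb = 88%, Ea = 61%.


Ec = 0.9, Eb = 0.88, Ea = 0.61
E = 0.9 * 0.88 * 0.61 * 100 = 48.3120%

48.3120 %


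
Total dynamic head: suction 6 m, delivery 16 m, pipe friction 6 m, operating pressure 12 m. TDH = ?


TDH = Hs + Hd + hf + Hp = 6 + 16 + 6 + 12 = 40

40 m


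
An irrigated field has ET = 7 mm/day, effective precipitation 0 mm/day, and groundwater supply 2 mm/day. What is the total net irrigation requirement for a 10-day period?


Daily deficit = ET - Pe - GW = 7 - 0 - 2 = 5 mm/day
NIR = 5 * 10 = 50 mm

50.0000 mm


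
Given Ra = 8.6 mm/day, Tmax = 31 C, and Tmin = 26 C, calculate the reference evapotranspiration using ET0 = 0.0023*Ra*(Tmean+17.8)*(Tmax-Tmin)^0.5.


Tmean = (Tmax + Tmin)/2 = (31 + 26)/2 = 28.5
ET0 = 0.0023 * 8.6 * (28.5 + 17.8) * sqrt(31 - 26)
ET0 = 0.0023 * 8.6 * 46.3 * 2.236068

2.0478 mm/day


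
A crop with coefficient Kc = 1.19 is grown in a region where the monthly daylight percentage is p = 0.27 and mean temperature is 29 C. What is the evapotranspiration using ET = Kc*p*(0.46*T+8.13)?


ET = Kc * p * (0.46*T + 8.13)
ET = 1.19 * 0.27 * (0.46*29 + 8.13)
ET = 1.19 * 0.27 * 21.4700

6.8983 mm/day


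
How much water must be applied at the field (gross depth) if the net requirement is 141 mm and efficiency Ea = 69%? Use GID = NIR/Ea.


Ea = 69% = 0.69
GID = NIR / Ea = 141 / 0.69 = 204.3478 mm

204.3478 mm


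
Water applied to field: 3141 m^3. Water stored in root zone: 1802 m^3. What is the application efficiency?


Ea = V_root / V_field * 100 = 1802 / 3141 * 100 = 57.3703%

57.3703 %


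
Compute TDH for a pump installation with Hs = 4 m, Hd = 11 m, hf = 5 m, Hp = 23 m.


TDH = Hs + Hd + hf + Hp = 4 + 11 + 5 + 23 = 43

43 m


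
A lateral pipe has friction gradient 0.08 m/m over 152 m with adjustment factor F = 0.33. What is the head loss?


hf = J * L * F = 0.08 * 152 * 0.33 = 4.0128 m

4.0128 m


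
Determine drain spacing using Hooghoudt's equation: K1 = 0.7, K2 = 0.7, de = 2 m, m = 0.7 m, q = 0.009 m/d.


S^2 = 8*K2*de*m/q + 4*K1*m^2/q
S^2 = 8*0.7*2*0.7/0.009 + 4*0.7*0.7^2/0.009
S = sqrt(1023.5556)

31.9931 m


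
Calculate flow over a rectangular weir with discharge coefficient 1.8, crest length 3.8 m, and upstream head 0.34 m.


Q = C * L * H^(3/2) = 1.8 * 3.8 * 0.34^1.5 = 1.8 * 3.8 * 0.198252

1.3560 m^3/s


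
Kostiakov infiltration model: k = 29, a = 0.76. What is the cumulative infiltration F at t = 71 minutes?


F = k * t^a = 29 * 71^0.76
F = 29 * 25.524447

740.2090 mm


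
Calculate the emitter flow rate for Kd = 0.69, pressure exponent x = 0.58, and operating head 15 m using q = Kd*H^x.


q = Kd * H^x = 0.69 * 15^0.58 = 0.69 * 4.809865

3.3188 L/h


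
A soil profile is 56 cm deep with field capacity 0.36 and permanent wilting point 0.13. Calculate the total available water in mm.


AWC = (FC - PWP) * d * 10
AWC = (0.36 - 0.13) * 56 * 10
AWC = 0.2300 * 56 * 10

128.8000 mm


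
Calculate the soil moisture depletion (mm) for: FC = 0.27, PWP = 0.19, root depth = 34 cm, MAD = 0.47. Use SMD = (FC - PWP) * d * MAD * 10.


SMD = (FC - PWP) * d * MAD * 10
SMD = (0.27 - 0.19) * 34 * 0.47 * 10
SMD = 0.0800 * 34 * 0.47 * 10

12.7840 mm
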